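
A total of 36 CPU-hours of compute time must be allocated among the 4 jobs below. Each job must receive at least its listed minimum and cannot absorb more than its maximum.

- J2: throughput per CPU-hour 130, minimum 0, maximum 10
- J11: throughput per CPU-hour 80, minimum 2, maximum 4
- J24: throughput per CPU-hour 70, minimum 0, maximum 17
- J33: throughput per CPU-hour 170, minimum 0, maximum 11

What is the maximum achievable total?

Meeting every minimum uses 0+2+0+0 = 2 CPU-hours, leaving 34.
Order the jobs by throughput per CPU-hour: J33 170 > J2 130 > J11 80 > J24 70.
J33 takes 11 more to reach its cap of 11 → 23 left.
J2: +10 to 10 (cap) → 13 left.
J11 takes 2 more to reach its cap of 4 → 11 left.
Only 11 left; J24 takes them to reach 11.
Total = 130×10 + 80×4 + 70×11 + 170×11 = 4260.

4260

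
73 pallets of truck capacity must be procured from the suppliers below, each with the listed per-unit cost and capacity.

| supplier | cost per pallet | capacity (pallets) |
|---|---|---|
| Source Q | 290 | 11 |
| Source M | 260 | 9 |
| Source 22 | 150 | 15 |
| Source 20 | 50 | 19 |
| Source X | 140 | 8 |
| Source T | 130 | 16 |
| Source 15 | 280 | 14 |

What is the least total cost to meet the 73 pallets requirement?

10420

Fill from the cheapest supplier first.
Take 19 from Source 20 at 50 — need 54 more.
Source T (130): use full 16 — 38 pallets to go.
Take 8 from Source X at 140 — need 30 more.
Take 15 from Source 22 at 150 — need 15 more.
Source M (260): use full 9 — 6 pallets to go.
Source 15 at 280: take 6 of its 14 — requirement met.
Source Q: unused.
Cost = 19×50 + 16×130 + 8×140 + 15×150 + 9×260 + 6×280 = 10420.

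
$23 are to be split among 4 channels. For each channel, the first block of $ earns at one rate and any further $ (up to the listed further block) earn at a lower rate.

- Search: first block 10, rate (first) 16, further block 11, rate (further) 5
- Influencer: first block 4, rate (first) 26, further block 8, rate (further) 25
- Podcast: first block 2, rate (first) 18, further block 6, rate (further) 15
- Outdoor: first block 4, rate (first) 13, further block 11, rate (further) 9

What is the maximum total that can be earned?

484

Rank every tier by rate: Influencer/T1 26 > Influencer/T2 25 > Podcast/T1 18 > Search/T1 16 > Podcast/T2 15 > Outdoor/T1 13 > Outdoor/T2 9 > Search/T2 5.
Influencer T1 at 26: fill all 4 — 19 left.
Influencer/T2 (25): +8 — 11 left.
Podcast/T1 (18): +2 — 9 left.
9 remain; put them into Search T1 at 16.
Total = 26×4 + 25×8 + 18×2 + 16×9 = 484.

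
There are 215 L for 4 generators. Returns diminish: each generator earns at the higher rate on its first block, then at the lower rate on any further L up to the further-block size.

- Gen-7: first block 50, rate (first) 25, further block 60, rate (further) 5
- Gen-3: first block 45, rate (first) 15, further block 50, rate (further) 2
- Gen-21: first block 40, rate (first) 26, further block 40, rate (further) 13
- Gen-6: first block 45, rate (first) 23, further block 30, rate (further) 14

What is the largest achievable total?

Rank every tier by rate: Gen-21/first 26 > Gen-7/first 25 > Gen-6/first 23 > Gen-3/first 15 > Gen-6/second 14 > Gen-21/second 13 > Gen-7/second 5 > Gen-3/second 2.
Gen-21/first (26): +40 → 175 left.
Gen-7/first (25): +50 → 125 left.
Gen-6 first at 23: fill all 45 → 80 left.
Gen-3 first at 15: fill all 45 → 35 left.
Gen-6 second at 14: fill all 30 → 5 left.
Gen-21/second: +5 of 40 at 13; pool empty.
Total = 26×40 + 25×50 + 23×45 + 15×45 + 14×30 + 13×5 = 4485.

4485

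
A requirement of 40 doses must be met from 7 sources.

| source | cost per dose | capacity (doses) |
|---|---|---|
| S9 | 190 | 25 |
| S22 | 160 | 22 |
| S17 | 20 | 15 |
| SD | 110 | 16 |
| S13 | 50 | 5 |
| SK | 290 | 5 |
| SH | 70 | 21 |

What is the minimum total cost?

1950

Fill from the cheapest source first.
S17 (20): use full 15 → 25 doses to go.
Take 5 from S13 at 50 → need 20 more.
SH at 70: take 20 of its 21 → requirement met.
SD, S22, S9, SK: unused.
Cost = 15×20 + 5×50 + 20×70 = 1950.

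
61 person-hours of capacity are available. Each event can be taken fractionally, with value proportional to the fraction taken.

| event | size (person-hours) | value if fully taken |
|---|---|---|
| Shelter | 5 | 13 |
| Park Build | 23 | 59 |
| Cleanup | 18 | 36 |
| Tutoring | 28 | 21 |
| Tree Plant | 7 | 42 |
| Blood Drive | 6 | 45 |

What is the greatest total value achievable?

196.5

Sort by value density: Blood Drive 45/6≈7.5, Tree Plant 42/7≈6, Shelter 13/5≈2.6, Park Build 59/23≈2.57, Cleanup 36/18≈2, Tutoring 21/28≈0.75.
Blood Drive: take in full, 6 person-hours for value 45 — 55 left.
All 7 person-hours of Tree Plant fit (value 42) — 48 remain.
Take all of Shelter (5 person-hours, value 13) — 43 person-hours left.
Take all of Park Build (23 person-hours, value 59) — 20 person-hours left.
Cleanup: take in full, 18 person-hours for value 36 — 2 left.
Fill the last 2 person-hours with part of Tutoring: 2/28 of it earns 1.5.
Total value = 196.5.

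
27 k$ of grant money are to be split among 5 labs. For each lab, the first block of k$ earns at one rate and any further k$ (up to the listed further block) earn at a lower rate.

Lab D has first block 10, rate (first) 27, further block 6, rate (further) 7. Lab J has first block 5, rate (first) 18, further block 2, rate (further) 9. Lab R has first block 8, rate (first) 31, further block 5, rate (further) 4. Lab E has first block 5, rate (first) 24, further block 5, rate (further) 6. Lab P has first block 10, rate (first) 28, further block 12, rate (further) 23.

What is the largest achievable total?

771

Order all 10 blocks by rate: Lab R/T1 31 > Lab P/T1 28 > Lab D/T1 27 > Lab E/T1 24 > Lab P/T2 23 > Lab J/T1 18 > Lab J/T2 9 > Lab D/T2 7 > Lab E/T2 6 > Lab R/T2 4.
Lab R T1 at 31: fill all 8 → 19 left.
Lab P/T1 (28): +10 → 9 left.
Lab D/T1: +9 of 10 at 27; pool empty.
Total = 31×8 + 28×10 + 27×9 = 771.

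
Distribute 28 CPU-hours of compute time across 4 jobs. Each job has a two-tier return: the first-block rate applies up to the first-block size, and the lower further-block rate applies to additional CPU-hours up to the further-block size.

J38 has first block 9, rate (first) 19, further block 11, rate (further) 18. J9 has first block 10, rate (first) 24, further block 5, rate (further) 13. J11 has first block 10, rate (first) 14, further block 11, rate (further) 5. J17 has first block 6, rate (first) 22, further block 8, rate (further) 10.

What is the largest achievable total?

597

Treat each block as its own option and order by rate: J9/first 24 > J17/first 22 > J38/first 19 > J38/second 18 > J11/first 14 > J9/second 13 > J17/second 10 > J11/second 5.
Fill J9 first block (10 at 24) → 18 left.
Fill J17 first block (6 at 22) → 12 left.
Fill J38 first block (9 at 19) → 3 left.
3 remain; put them into J38 second at 18.
Total = 24×10 + 22×6 + 19×9 + 18×3 = 597.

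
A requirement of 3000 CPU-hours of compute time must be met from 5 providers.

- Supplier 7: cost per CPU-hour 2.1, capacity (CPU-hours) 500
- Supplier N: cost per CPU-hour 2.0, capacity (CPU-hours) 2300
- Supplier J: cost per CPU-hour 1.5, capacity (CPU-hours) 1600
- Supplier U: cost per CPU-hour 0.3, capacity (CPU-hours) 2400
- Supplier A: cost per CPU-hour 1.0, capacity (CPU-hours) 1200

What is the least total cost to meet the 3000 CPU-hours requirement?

1320

Use providers in increasing cost order.
Supplier U at 0.3: take all 2400 CPU-hours ; 600 still needed.
Take 600 from Supplier A at 1.0 to finish.
Supplier J, Supplier N, Supplier 7: unused.
Cost = 2400×0.3 + 600×1.0 = 1320.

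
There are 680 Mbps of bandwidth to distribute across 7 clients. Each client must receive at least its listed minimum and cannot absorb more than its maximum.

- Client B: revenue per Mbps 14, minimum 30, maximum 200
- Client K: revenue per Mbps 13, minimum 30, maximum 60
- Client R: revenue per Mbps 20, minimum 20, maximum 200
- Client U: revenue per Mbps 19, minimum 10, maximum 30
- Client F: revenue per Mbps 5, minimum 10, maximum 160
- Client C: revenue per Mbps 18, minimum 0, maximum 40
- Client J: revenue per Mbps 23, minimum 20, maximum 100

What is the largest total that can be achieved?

Meeting every minimum uses 30+30+20+10+10+0+20 = 120 Mbps, leaving 560.
Order the clients by revenue per Mbps: Client J 23 > Client R 20 > Client U 19 > Client C 18 > Client B 14 > Client K 13 > Client F 5.
Give Client J 80 more to hit its cap of 100 — 480 left.
Client R: +180 to 200 (cap) — 300 left.
Give Client U 20 more to hit its cap of 30 — 280 left.
Give Client C 40 more to hit its cap of 40 — 240 left.
Give Client B 170 more to hit its cap of 200 — 70 left.
Client K takes 30 more to reach its cap of 60 — 40 left.
Client F: +40 (room for 150) → 50. Pool exhausted.
Total = 14×200 + 13×60 + 20×200 + 19×30 + 5×50 + 18×40 + 23×100 = 11420.

11420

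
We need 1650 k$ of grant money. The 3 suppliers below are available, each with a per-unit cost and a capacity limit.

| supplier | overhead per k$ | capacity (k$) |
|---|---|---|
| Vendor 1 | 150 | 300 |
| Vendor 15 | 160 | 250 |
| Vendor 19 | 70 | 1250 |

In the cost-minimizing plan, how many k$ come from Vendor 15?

Fill from the cheapest supplier first.
Take 1250 from Vendor 19 at 70 → need 400 more.
Vendor 1 (150): use full 300 → 100 k$ to go.
Vendor 15 (160): take the remaining 100 → done.

100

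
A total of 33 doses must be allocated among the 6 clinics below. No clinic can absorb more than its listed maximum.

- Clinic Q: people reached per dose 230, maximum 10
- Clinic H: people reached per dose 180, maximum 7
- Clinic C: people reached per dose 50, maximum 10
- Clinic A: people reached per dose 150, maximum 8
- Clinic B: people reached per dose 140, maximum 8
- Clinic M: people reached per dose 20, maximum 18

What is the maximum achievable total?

Rank by people reached per dose: Clinic Q 230 > Clinic H 180 > Clinic A 150 > Clinic B 140 > Clinic C 50 > Clinic M 20.
Clinic Q: +10 to 10 (cap) → 23 left.
Give Clinic H 7 to hit its cap of 7 → 16 left.
Give Clinic A 8 to hit its cap of 8 → 8 left.
Clinic B takes 8 to reach its cap of 8 → 0 left.
Total = 230×10 + 180×7 + 150×8 + 140×8 = 5880.

5880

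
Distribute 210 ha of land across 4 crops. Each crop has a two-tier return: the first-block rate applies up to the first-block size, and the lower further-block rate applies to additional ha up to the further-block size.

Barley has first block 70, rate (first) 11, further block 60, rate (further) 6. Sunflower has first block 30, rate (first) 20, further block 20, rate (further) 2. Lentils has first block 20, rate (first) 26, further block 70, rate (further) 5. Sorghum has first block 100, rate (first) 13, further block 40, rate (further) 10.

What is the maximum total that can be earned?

3080

Treat each block as its own option and order by rate: Lentils/T1 26 > Sunflower/T1 20 > Sorghum/T1 13 > Barley/T1 11 > Sorghum/T2 10 > Barley/T2 6 > Lentils/T2 5 > Sunflower/T2 2.
Lentils T1 at 26: fill all 20 — 190 left.
Sunflower/T1 (20): +30 — 160 left.
Sorghum/T1 (13): +100 — 60 left.
Barley/T1: +60 of 70 at 11; pool empty.
Total = 26×20 + 20×30 + 13×100 + 11×60 = 3080.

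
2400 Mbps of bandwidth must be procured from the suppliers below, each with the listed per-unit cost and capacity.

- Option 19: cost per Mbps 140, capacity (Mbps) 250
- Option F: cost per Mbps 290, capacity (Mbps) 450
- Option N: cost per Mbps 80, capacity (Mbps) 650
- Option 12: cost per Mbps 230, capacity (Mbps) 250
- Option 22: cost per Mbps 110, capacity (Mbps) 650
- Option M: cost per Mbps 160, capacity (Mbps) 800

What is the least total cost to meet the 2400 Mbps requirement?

Fill from the cheapest supplier first.
Option N (80): use full 650 → 1750 Mbps to go.
Take 650 from Option 22 at 110 → need 1100 more.
Option 19 at 140: take all 250 Mbps → 850 still needed.
Option M at 160: take all 800 Mbps → 50 still needed.
Option 12 (230): take the remaining 50 → done.
Option F: unused.
Cost = 650×80 + 650×110 + 250×140 + 800×160 + 50×230 = 298000.

298000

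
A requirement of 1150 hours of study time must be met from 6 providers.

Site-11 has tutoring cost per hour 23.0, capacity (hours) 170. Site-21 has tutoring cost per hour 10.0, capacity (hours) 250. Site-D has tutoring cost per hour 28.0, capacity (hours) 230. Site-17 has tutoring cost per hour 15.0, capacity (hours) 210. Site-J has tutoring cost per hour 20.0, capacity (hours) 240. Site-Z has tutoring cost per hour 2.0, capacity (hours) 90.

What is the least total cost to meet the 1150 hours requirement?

Fill from the cheapest provider first.
Take 90 from Site-Z at 2.0 → need 1060 more.
Site-21 (10.0): use full 250 → 810 hours to go.
Site-17 at 15.0: take all 210 hours → 600 still needed.
Take 240 from Site-J at 20.0 → need 360 more.
Site-11 (23.0): use full 170 → 190 hours to go.
Site-D (28.0): take the remaining 190 → done.
Cost = 90×2.0 + 250×10.0 + 210×15.0 + 240×20.0 + 170×23.0 + 190×28.0 = 19860.

19860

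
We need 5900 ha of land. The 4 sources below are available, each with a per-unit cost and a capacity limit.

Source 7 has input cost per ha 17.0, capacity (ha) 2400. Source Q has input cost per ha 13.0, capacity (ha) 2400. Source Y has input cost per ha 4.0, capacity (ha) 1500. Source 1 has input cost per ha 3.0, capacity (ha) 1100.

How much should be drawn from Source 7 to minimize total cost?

900

Cheapest first:
Source 1 at 3.0: take all 1100 ha ; 4800 still needed.
Source Y (4.0): use full 1500 ; 3300 ha to go.
Source Q (13.0): use full 2400 ; 900 ha to go.
Source 7 at 17.0: take 900 of its 2400 ; requirement met.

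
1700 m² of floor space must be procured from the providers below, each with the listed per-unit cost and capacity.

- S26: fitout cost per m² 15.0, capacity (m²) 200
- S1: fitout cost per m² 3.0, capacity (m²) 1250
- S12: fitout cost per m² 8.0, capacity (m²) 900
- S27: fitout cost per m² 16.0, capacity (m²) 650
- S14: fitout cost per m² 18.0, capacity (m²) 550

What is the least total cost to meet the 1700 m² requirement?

Cheapest first:
S1 (3.0): use full 1250 → 450 m² to go.
S12 (8.0): take the remaining 450 → done.
S26, S27, S14: unused.
Cost = 1250×3.0 + 450×8.0 = 7350.

7350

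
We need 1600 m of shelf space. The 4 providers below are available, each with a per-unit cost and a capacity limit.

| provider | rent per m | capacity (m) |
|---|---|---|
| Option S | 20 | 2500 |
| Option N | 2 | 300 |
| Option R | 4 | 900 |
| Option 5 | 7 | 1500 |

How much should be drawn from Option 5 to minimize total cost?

400

Use providers in increasing cost order.
Option N at 2: take all 300 m → 1300 still needed.
Option R at 4: take all 900 m → 400 still needed.
Take 400 from Option 5 at 7 to finish.
Option S: unused.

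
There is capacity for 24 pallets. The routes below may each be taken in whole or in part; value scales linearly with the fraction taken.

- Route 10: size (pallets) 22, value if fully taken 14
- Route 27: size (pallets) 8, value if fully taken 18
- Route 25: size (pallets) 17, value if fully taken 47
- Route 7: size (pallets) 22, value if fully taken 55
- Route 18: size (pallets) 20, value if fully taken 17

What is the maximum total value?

Best value per unit of size first: Route 25 47/17≈2.76, Route 7 55/22≈2.5, Route 27 18/8≈2.25, Route 18 17/20≈0.85, Route 10 14/22≈0.636.
Take all of Route 25 (17 pallets, value 47) → 7 pallets left.
Fill the last 7 pallets with part of Route 7: 7/22 of it earns 17.5.
Total value = 64.5.

64.5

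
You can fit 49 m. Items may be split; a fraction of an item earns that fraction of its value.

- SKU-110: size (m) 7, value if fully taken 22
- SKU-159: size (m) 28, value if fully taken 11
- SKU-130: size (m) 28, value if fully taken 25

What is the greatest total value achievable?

52.5

Best value per unit of size first: SKU-110 22/7≈3.14, SKU-130 25/28≈0.893, SKU-159 11/28≈0.393.
Take all of SKU-110 (7 m, value 22) → 42 m left.
All 28 m of SKU-130 fit (value 25) → 14 remain.
Only 14 m remain; take 14/28 of SKU-159 for value 11×14/28 = 5.5.
Total value = 52.5.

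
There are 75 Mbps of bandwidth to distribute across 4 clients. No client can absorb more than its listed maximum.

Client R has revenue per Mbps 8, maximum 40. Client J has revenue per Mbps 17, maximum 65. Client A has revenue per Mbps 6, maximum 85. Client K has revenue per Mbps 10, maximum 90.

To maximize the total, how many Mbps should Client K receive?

10

Order the clients by revenue per Mbps: Client J 17 > Client K 10 > Client R 8 > Client A 6.
Client J: +65 to 65 (cap) — 10 left.
Client K has room for 90 but only 10 remain, so it gets 10.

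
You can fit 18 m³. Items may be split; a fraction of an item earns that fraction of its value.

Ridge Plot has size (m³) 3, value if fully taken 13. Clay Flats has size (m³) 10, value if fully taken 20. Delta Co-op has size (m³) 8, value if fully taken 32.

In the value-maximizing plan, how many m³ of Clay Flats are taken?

Best value per unit of size first: Ridge Plot 13/3≈4.33, Delta Co-op 32/8≈4, Clay Flats 20/10≈2.
Ridge Plot: take in full, 3 m³ for value 13 ; 15 left.
Delta Co-op: take in full, 8 m³ for value 32 ; 7 left.
Fill the last 7 m³ with part of Clay Flats: 7/10 of it earns 14.

7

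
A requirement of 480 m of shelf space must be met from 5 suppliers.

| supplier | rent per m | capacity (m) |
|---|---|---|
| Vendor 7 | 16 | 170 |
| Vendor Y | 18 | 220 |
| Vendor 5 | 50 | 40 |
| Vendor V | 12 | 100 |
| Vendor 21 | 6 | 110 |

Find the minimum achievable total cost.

Fill from the cheapest supplier first.
Vendor 21 (6): use full 110 ; 370 m to go.
Vendor V (12): use full 100 ; 270 m to go.
Vendor 7 at 16: take all 170 m ; 100 still needed.
Vendor Y (18): take the remaining 100 ; done.
Vendor 5: unused.
Cost = 110×6 + 100×12 + 170×16 + 100×18 = 6380.

6380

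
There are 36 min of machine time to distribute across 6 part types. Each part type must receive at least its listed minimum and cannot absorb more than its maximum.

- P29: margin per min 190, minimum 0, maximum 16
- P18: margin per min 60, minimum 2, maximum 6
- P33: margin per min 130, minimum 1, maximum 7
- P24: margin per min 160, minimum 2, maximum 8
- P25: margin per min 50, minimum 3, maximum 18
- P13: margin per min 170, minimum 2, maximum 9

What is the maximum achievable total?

5770

Meeting every minimum uses 0+2+1+2+3+2 = 10 min, leaving 26.
Rank by margin per min: P29 190 > P13 170 > P24 160 > P33 130 > P18 60 > P25 50.
P29: +16 to 16 (cap) → 10 left.
P13 takes 7 more to reach its cap of 9 → 3 left.
P24: +3 (room for 6) → 5. Pool exhausted.
Total = 190×16 + 60×2 + 130×1 + 160×5 + 50×3 + 170×9 = 5770.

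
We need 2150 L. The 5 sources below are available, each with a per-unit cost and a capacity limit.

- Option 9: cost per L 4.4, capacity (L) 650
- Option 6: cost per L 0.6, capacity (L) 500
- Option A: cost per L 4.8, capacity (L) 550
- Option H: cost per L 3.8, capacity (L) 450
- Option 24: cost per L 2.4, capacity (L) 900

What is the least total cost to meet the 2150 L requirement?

Cheapest first:
Option 6 (0.6): use full 500 → 1650 L to go.
Option 24 at 2.4: take all 900 L → 750 still needed.
Option H (3.8): use full 450 → 300 L to go.
Take 300 from Option 9 at 4.4 to finish.
Option A: unused.
Cost = 500×0.6 + 900×2.4 + 450×3.8 + 300×4.4 = 5490.

5490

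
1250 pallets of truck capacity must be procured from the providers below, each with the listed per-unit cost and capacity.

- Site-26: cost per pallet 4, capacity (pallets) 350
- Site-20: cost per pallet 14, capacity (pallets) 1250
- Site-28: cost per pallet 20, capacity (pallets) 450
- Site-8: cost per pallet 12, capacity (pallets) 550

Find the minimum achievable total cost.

Use providers in increasing cost order.
Take 350 from Site-26 at 4 — need 900 more.
Site-8 at 12: take all 550 pallets — 350 still needed.
Take 350 from Site-20 at 14 to finish.
Site-28: unused.
Cost = 350×4 + 550×12 + 350×14 = 12900.

12900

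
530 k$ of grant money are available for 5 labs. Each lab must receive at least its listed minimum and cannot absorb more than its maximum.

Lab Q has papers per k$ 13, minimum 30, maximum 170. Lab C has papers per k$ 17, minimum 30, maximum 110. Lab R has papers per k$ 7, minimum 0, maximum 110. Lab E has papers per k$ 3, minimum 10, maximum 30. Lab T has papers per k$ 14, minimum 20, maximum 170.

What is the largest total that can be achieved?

6980

Meeting every minimum uses 30+30+0+10+20 = 90 k$, leaving 440.
Order the labs by papers per k$: Lab C 17 > Lab T 14 > Lab Q 13 > Lab R 7 > Lab E 3.
Lab C takes 80 more to reach its cap of 110 — 360 left.
Lab T takes 150 more to reach its cap of 170 — 210 left.
Give Lab Q 140 more to hit its cap of 170 — 70 left.
Lab R: +70 (room for 110) → 70. Pool exhausted.
Total = 13×170 + 17×110 + 7×70 + 3×10 + 14×170 = 6980.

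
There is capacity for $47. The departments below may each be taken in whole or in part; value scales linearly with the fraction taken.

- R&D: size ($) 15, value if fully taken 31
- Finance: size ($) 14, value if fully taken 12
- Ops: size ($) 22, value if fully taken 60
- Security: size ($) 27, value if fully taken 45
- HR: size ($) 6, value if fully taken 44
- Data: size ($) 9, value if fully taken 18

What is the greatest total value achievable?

143

Rank by value-to-size ratio: HR 44/6≈7.33, Ops 60/22≈2.73, R&D 31/15≈2.07, Data 18/9≈2, Security 45/27≈1.67, Finance 12/14≈0.857.
All 6 $ of HR fit (value 44) ; 41 remain.
All 22 $ of Ops fit (value 60) ; 19 remain.
All 15 $ of R&D fit (value 31) ; 4 remain.
Only 4 $ remain; take 4/9 of Data for value 18×4/9 = 8.
Total value = 143.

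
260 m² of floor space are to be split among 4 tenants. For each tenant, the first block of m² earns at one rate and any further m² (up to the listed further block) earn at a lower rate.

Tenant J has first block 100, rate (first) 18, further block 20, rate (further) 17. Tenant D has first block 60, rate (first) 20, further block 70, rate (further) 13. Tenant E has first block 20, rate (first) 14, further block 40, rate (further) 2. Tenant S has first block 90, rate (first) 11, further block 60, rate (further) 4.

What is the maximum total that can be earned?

Treat each block as its own option and order by rate: Tenant D/T1 20 > Tenant J/T1 18 > Tenant J/T2 17 > Tenant E/T1 14 > Tenant D/T2 13 > Tenant S/T1 11 > Tenant S/T2 4 > Tenant E/T2 2.
Tenant D T1 at 20: fill all 60 ; 200 left.
Tenant J T1 at 18: fill all 100 ; 100 left.
Fill Tenant J T2 block (20 at 17) ; 80 left.
Tenant E T1 at 14: fill all 20 ; 60 left.
Tenant D/T2: +60 of 70 at 13; pool empty.
Total = 20×60 + 18×100 + 17×20 + 14×20 + 13×60 = 4400.

4400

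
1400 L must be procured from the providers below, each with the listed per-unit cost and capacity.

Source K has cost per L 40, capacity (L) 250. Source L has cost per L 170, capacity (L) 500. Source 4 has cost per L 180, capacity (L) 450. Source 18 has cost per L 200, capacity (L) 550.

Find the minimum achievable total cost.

Use providers in increasing cost order.
Source K (40): use full 250 — 1150 L to go.
Source L (170): use full 500 — 650 L to go.
Source 4 (180): use full 450 — 200 L to go.
Source 18 at 200: take 200 of its 550 — requirement met.
Cost = 250×40 + 500×170 + 450×180 + 200×200 = 216000.

216000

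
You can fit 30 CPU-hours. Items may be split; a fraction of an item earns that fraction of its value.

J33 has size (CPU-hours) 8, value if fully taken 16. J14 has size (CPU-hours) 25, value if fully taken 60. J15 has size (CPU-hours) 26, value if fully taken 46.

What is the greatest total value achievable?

70

Rank by value-to-size ratio: J14 60/25≈2.4, J33 16/8≈2, J15 46/26≈1.77.
J14: take in full, 25 CPU-hours for value 60 ; 5 left.
5 CPU-hours left: a 5/8 share of J33 gives 16×5/8 = 10.
Total value = 70.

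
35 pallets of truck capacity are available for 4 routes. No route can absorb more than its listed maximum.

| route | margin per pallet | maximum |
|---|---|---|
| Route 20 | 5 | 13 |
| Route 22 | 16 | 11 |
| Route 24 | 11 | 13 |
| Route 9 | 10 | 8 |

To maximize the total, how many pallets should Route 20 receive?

3

Order the routes by margin per pallet: Route 22 16 > Route 24 11 > Route 9 10 > Route 20 5.
Give Route 22 11 to hit its cap of 11 ; 24 left.
Route 24 takes 13 to reach its cap of 13 ; 11 left.
Route 9: +8 to 8 (cap) ; 3 left.
Route 20: +3 (room for 13) → 3. Pool exhausted.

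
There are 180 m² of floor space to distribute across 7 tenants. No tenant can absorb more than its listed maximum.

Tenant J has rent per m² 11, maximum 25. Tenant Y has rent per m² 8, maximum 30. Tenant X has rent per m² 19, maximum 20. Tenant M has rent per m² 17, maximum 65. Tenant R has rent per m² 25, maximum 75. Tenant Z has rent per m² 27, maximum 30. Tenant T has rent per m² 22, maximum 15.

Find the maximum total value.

4075

Order the tenants by rent per m²: Tenant Z 27 > Tenant R 25 > Tenant T 22 > Tenant X 19 > Tenant M 17 > Tenant J 11 > Tenant Y 8.
Tenant Z: +30 to 30 (cap) → 150 left.
Give Tenant R 75 to hit its cap of 75 → 75 left.
Tenant T: +15 to 15 (cap) → 60 left.
Give Tenant X 20 to hit its cap of 20 → 40 left.
Only 40 left; Tenant M takes them to reach 40.
Total = 19×20 + 17×40 + 25×75 + 27×30 + 22×15 = 4075.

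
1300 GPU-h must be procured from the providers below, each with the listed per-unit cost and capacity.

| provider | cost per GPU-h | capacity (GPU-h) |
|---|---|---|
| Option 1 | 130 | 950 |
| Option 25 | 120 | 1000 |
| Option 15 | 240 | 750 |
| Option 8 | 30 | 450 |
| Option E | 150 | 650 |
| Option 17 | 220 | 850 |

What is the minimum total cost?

115500

Cheapest first:
Option 8 at 30: take all 450 GPU-h ; 850 still needed.
Take 850 from Option 25 at 120 to finish.
Option 1, Option E, Option 17, Option 15: unused.
Cost = 450×30 + 850×120 = 115500.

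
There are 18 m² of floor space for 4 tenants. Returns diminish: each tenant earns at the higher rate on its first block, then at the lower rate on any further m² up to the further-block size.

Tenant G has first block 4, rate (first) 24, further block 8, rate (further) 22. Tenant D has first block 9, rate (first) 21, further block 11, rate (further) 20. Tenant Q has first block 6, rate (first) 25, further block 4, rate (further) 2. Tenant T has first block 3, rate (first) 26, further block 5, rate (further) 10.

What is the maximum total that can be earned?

Treat each block as its own option and order by rate: Tenant T/first 26 > Tenant Q/first 25 > Tenant G/first 24 > Tenant G/second 22 > Tenant D/first 21 > Tenant D/second 20 > Tenant T/second 10 > Tenant Q/second 2.
Fill Tenant T first block (3 at 26) → 15 left.
Tenant Q first at 25: fill all 6 → 9 left.
Tenant G first at 24: fill all 4 → 5 left.
Tenant G second at 22: only 5 left, fill 5.
Total = 26×3 + 25×6 + 24×4 + 22×5 = 434.

434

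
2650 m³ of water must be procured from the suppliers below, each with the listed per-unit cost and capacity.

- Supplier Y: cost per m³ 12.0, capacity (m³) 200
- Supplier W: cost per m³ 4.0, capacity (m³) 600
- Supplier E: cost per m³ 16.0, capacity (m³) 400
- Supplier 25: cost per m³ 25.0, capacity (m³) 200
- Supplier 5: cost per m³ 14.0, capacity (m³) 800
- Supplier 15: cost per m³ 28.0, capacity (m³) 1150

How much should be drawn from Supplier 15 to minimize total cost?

Cheapest first:
Supplier W at 4.0: take all 600 m³ → 2050 still needed.
Supplier Y at 12.0: take all 200 m³ → 1850 still needed.
Take 800 from Supplier 5 at 14.0 → need 1050 more.
Take 400 from Supplier E at 16.0 → need 650 more.
Supplier 25 (25.0): use full 200 → 450 m³ to go.
Take 450 from Supplier 15 at 28.0 to finish.

450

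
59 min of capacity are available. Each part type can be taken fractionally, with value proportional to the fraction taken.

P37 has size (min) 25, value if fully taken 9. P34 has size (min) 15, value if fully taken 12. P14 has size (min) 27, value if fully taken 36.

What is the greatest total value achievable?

Rank by value-to-size ratio: P14 36/27≈1.33, P34 12/15≈0.8, P37 9/25≈0.36.
Take all of P14 (27 min, value 36) ; 32 min left.
Take all of P34 (15 min, value 12) ; 17 min left.
Only 17 min remain; take 17/25 of P37 for value 9×17/25 = 6.12.
Total value = 54.12.

54.12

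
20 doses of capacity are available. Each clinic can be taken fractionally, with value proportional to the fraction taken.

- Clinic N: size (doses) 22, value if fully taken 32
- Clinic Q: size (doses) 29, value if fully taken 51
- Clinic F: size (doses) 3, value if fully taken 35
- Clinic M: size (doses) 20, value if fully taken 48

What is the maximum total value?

75.8

Sort by value density: Clinic F 35/3≈11.7, Clinic M 48/20≈2.4, Clinic Q 51/29≈1.76, Clinic N 32/22≈1.45.
Clinic F: take in full, 3 doses for value 35 ; 17 left.
17 doses left: a 17/20 share of Clinic M gives 48×17/20 = 40.8.
Total value = 75.8.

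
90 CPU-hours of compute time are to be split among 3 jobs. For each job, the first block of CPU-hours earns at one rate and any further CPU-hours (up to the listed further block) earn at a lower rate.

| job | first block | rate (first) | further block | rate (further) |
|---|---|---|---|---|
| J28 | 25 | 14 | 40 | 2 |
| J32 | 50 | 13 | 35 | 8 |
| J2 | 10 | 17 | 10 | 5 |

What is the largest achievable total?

1210

Treat each block as its own option and order by rate: J2/tier1 17 > J28/tier1 14 > J32/tier1 13 > J32/tier2 8 > J2/tier2 5 > J28/tier2 2.
J2 tier1 at 17: fill all 10 → 80 left.
J28/tier1 (14): +25 → 55 left.
J32 tier1 at 13: fill all 50 → 5 left.
J32 tier2 at 8: only 5 left, fill 5.
Total = 17×10 + 14×25 + 13×50 + 8×5 = 1210.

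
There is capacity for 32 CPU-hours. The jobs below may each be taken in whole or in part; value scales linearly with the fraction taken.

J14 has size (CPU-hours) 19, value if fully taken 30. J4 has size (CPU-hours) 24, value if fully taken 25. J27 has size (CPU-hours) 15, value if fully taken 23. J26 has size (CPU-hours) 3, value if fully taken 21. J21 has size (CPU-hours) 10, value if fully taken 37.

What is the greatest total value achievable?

Sort by value density: J26 21/3≈7, J21 37/10≈3.7, J14 30/19≈1.58, J27 23/15≈1.53, J4 25/24≈1.04.
J26: take in full, 3 CPU-hours for value 21 ; 29 left.
Take all of J21 (10 CPU-hours, value 37) ; 19 CPU-hours left.
All 19 CPU-hours of J14 fit (value 30) ; 0 remain.
Total value = 88.

88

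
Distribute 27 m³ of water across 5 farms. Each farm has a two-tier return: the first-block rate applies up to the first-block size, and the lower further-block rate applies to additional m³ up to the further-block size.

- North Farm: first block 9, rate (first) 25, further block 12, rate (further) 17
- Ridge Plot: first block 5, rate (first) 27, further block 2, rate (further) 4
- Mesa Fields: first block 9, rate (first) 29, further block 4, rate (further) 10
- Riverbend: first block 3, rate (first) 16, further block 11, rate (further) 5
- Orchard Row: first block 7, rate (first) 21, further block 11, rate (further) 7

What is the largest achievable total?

Rank every tier by rate: Mesa Fields/first 29 > Ridge Plot/first 27 > North Farm/first 25 > Orchard Row/first 21 > North Farm/second 17 > Riverbend/first 16 > Mesa Fields/second 10 > Orchard Row/second 7 > Riverbend/second 5 > Ridge Plot/second 4.
Fill Mesa Fields first block (9 at 29) → 18 left.
Fill Ridge Plot first block (5 at 27) → 13 left.
North Farm first at 25: fill all 9 → 4 left.
4 remain; put them into Orchard Row first at 21.
Total = 29×9 + 27×5 + 25×9 + 21×4 = 705.

705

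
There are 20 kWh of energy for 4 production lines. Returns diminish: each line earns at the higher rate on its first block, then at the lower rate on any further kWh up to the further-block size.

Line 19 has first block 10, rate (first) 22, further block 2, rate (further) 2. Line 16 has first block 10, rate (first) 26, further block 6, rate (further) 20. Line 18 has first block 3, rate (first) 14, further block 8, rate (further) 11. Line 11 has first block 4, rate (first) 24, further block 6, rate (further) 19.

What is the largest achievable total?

488

Order all 8 blocks by rate: Line 16/first 26 > Line 11/first 24 > Line 19/first 22 > Line 16/second 20 > Line 11/second 19 > Line 18/first 14 > Line 18/second 11 > Line 19/second 2.
Line 16/first (26): +10 — 10 left.
Line 11/first (24): +4 — 6 left.
6 remain; put them into Line 19 first at 22.
Total = 26×10 + 24×4 + 22×6 = 488.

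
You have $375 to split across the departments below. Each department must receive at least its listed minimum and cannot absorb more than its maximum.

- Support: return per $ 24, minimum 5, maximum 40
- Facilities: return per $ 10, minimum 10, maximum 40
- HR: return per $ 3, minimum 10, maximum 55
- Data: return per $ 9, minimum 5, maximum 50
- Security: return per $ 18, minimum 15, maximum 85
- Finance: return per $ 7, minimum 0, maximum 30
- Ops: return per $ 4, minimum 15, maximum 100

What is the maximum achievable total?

4040

Meeting every minimum uses 5+10+10+5+15+0+15 = 60 $, leaving 315.
Rank by return per $: Support 24 > Security 18 > Facilities 10 > Data 9 > Finance 7 > Ops 4 > HR 3.
Give Support 35 more to hit its cap of 40 → 280 left.
Security takes 70 more to reach its cap of 85 → 210 left.
Facilities takes 30 more to reach its cap of 40 → 180 left.
Give Data 45 more to hit its cap of 50 → 135 left.
Finance: +30 to 30 (cap) → 105 left.
Ops takes 85 more to reach its cap of 100 → 20 left.
HR has room for 45 more but only 20 remain, so it gets 30.
Total = 24×40 + 10×40 + 3×30 + 9×50 + 18×85 + 7×30 + 4×100 = 4040.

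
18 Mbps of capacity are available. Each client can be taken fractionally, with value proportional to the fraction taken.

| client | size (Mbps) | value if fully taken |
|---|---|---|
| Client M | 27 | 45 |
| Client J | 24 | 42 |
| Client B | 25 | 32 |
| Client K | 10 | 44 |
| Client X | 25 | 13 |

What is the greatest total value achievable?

Rank by value-to-size ratio: Client K 44/10≈4.4, Client J 42/24≈1.75, Client M 45/27≈1.67, Client B 32/25≈1.28, Client X 13/25≈0.52.
Client K: take in full, 10 Mbps for value 44 ; 8 left.
Fill the last 8 Mbps with part of Client J: 8/24 of it earns 14.
Total value = 58.

58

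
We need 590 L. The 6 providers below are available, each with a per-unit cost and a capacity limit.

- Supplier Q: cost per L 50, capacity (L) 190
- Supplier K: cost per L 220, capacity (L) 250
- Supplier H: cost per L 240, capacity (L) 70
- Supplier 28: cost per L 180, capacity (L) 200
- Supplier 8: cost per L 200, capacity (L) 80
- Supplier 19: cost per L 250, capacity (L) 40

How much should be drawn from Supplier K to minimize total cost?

Cheapest first:
Supplier Q (50): use full 190 ; 400 L to go.
Take 200 from Supplier 28 at 180 ; need 200 more.
Take 80 from Supplier 8 at 200 ; need 120 more.
Take 120 from Supplier K at 220 to finish.
Supplier H, Supplier 19: unused.

120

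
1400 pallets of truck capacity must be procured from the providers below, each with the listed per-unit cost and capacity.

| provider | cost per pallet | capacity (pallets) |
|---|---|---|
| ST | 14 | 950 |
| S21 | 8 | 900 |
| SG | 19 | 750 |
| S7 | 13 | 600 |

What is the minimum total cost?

Cheapest first:
S21 (8): use full 900 — 500 pallets to go.
S7 at 13: take 500 of its 600 — requirement met.
ST, SG: unused.
Cost = 900×8 + 500×13 = 13700.

13700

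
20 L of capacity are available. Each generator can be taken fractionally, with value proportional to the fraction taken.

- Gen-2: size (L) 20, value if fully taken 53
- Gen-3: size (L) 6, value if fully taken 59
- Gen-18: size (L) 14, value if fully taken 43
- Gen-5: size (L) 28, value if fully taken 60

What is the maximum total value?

Best value per unit of size first: Gen-3 59/6≈9.83, Gen-18 43/14≈3.07, Gen-2 53/20≈2.65, Gen-5 60/28≈2.14.
All 6 L of Gen-3 fit (value 59) → 14 remain.
All 14 L of Gen-18 fit (value 43) → 0 remain.
Total value = 102.

102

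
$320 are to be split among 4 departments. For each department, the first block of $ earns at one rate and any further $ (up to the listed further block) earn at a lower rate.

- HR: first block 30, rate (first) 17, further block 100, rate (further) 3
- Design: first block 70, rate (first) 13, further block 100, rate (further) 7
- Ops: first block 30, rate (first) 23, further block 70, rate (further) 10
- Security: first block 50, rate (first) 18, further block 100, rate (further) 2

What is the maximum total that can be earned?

Order all 8 blocks by rate: Ops/tier1 23 > Security/tier1 18 > HR/tier1 17 > Design/tier1 13 > Ops/tier2 10 > Design/tier2 7 > HR/tier2 3 > Security/tier2 2.
Ops tier1 at 23: fill all 30 ; 290 left.
Security/tier1 (18): +50 ; 240 left.
HR tier1 at 17: fill all 30 ; 210 left.
Fill Design tier1 block (70 at 13) ; 140 left.
Ops/tier2 (10): +70 ; 70 left.
Design/tier2: +70 of 100 at 7; pool empty.
Total = 23×30 + 18×50 + 17×30 + 13×70 + 10×70 + 7×70 = 4200.

4200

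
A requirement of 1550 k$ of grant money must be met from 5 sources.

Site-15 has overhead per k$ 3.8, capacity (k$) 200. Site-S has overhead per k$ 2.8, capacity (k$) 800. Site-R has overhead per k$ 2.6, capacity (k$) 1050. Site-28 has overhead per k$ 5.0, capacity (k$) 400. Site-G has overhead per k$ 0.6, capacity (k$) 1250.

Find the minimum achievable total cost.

1530

Cheapest first:
Site-G at 0.6: take all 1250 k$ ; 300 still needed.
Take 300 from Site-R at 2.6 to finish.
Site-S, Site-15, Site-28: unused.
Cost = 1250×0.6 + 300×2.6 = 1530.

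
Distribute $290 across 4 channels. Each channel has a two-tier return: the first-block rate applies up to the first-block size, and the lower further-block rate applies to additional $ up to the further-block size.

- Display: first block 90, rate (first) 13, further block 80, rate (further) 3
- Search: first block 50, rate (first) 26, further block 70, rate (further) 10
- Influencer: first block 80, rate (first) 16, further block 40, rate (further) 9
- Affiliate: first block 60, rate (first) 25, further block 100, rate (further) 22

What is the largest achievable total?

Rank every tier by rate: Search/T1 26 > Affiliate/T1 25 > Affiliate/T2 22 > Influencer/T1 16 > Display/T1 13 > Search/T2 10 > Influencer/T2 9 > Display/T2 3.
Search T1 at 26: fill all 50 — 240 left.
Fill Affiliate T1 block (60 at 25) — 180 left.
Affiliate T2 at 22: fill all 100 — 80 left.
Fill Influencer T1 block (80 at 16) — 0 left.
Total = 26×50 + 25×60 + 22×100 + 16×80 = 6280.

6280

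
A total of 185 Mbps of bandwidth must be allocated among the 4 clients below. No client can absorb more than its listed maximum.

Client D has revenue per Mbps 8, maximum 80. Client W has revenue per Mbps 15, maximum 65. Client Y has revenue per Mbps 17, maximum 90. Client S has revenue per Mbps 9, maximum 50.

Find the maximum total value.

2775

Rank by revenue per Mbps: Client Y 17 > Client W 15 > Client S 9 > Client D 8.
Give Client Y 90 to hit its cap of 90 — 95 left.
Client W takes 65 to reach its cap of 65 — 30 left.
Only 30 left; Client S takes them to reach 30.
Total = 15×65 + 17×90 + 9×30 = 2775.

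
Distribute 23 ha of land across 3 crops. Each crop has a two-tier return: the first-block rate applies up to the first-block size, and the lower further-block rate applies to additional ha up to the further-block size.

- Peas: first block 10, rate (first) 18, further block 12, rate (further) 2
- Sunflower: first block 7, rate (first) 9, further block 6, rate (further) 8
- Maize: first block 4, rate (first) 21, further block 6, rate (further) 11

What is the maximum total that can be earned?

357

Treat each block as its own option and order by rate: Maize/tier1 21 > Peas/tier1 18 > Maize/tier2 11 > Sunflower/tier1 9 > Sunflower/tier2 8 > Peas/tier2 2.
Fill Maize tier1 block (4 at 21) → 19 left.
Peas tier1 at 18: fill all 10 → 9 left.
Maize tier2 at 11: fill all 6 → 3 left.
3 remain; put them into Sunflower tier1 at 9.
Total = 21×4 + 18×10 + 11×6 + 9×3 = 357.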